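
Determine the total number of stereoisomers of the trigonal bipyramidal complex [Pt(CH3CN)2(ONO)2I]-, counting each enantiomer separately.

In a trigonal bipyramid the two axial positions differ from the three equatorial ones.
Placing the ligands in turn and identifying arrangements related by rotation or reflection leaves 5 distinct geometric isomers.
One of these lacks any improper symmetry element and so occurs as an enantiomeric pair, giving 5 + 1 = 6 stereoisomers in total.

6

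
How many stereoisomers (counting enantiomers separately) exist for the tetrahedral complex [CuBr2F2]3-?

1

All four vertices of a tetrahedron are equivalent and mutually adjacent, so cis/trans isomerism cannot arise.
Only one geometric arrangement is possible.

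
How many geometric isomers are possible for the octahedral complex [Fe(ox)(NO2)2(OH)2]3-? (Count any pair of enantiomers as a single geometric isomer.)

3

In an octahedral complex each vertex has one trans partner and four cis neighbours.
Each ox is bidentate and must span two cis positions.
Working through the distinct placements yields 3 geometric isomers: NO2 trans, OH cis; NO2 cis, OH cis (chiral); NO2 cis, OH trans.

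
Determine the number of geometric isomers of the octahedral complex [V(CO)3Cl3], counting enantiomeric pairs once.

2

There are 2 geometric isomers: CO mer; CO fac.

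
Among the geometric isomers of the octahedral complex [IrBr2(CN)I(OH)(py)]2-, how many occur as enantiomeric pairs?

An octahedron has six vertices in three trans pairs; every non-trans pair is cis.
Systematic enumeration (placing each ligand type in turn and discarding arrangements equivalent by rotation or reflection) gives 9 geometric isomers.
Of these, 6 lack any improper symmetry element and so occur as enantiomeric pairs, giving 9 + 6 = 15 stereoisomers in total.

6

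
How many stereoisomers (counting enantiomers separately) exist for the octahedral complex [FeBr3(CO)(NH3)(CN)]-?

The six octahedral sites form three mutually perpendicular trans pairs.
The distinct arrangements are (4 in all): Br mer (3 arrangements); Br fac (chiral).
One of these lacks any improper symmetry element and so occurs as an enantiomeric pair, giving 4 + 1 = 5 stereoisomers in total.

5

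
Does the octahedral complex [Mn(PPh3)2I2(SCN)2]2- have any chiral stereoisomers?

An octahedron has six vertices in three trans pairs; every non-trans pair is cis.
The distinct arrangements are (5 in all): PPh3 trans, I trans, SCN trans; PPh3 cis, I trans, SCN cis; PPh3 cis, I cis, SCN trans; PPh3 cis, I cis, SCN cis (chiral); PPh3 trans, I cis, SCN cis.
One of these lacks any improper symmetry element and so occurs as an enantiomeric pair, giving 5 + 1 = 6 stereoisomers in total.

yes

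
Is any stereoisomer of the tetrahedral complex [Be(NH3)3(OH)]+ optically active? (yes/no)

no

In a tetrahedral complex all four positions are equivalent and every pair of ligands is adjacent — there is no cis/trans distinction.
Only one geometric arrangement is possible.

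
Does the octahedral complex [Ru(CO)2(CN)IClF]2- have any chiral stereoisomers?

yes

The six octahedral sites form three mutually perpendicular trans pairs.
Exhaustive case analysis gives 9 geometric isomers.
Of these, 6 lack any improper symmetry element and so occur as enantiomeric pairs, giving 9 + 6 = 15 stereoisomers in total.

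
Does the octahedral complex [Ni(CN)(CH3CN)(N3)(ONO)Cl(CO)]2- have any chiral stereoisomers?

The six octahedral sites form three mutually perpendicular trans pairs.
Exhaustive case analysis gives 15 geometric isomers.
Of these, 15 lack any improper symmetry element and so occur as enantiomeric pairs, giving 15 + 15 = 30 stereoisomers in total.

yes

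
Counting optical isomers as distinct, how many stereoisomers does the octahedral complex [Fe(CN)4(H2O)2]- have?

There are 2 geometric isomers: H2O trans; H2O cis.
Each arrangement has an internal mirror plane or centre of symmetry, so none is chiral.

2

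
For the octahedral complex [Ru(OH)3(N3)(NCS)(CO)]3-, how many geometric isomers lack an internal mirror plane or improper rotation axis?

In an octahedral complex each vertex has one trans partner and four cis neighbours.
Working through the distinct placements yields 4 geometric isomers: OH mer (3 arrangements); OH fac (chiral).
One of these lacks any improper symmetry element and so occurs as an enantiomeric pair, giving 4 + 1 = 5 stereoisomers in total.

1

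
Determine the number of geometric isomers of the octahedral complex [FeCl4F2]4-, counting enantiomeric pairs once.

2

In an octahedral complex each vertex has one trans partner and four cis neighbours.
Systematic placement gives 2 geometric isomers: F trans; F cis.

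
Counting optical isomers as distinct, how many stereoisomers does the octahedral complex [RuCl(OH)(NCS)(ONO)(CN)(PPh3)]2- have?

The six octahedral sites form three mutually perpendicular trans pairs.
Placing the ligands in turn and identifying arrangements related by rotation or reflection leaves 15 distinct geometric isomers.
Of these, 15 lack any improper symmetry element and so occur as enantiomeric pairs, giving 15 + 15 = 30 stereoisomers in total.

30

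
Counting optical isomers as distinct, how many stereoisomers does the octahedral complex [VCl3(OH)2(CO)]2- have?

An octahedron has six vertices in three trans pairs; every non-trans pair is cis.
There are 3 geometric isomers: Cl mer, OH trans; Cl fac, OH cis; Cl mer, OH cis.
Each arrangement has an internal mirror plane or centre of symmetry, so none is chiral.

3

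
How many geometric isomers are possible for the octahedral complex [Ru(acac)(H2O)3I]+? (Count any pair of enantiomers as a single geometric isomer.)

In an octahedral complex each vertex has one trans partner and four cis neighbours.
Each acac is bidentate and must span two cis positions.
The distinct arrangements are (2 in all): H2O mer; H2O fac.

2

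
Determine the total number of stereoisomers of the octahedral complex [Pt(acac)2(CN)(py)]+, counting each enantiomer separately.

3

The six octahedral sites form three mutually perpendicular trans pairs.
Each acac is bidentate and must span two cis positions.
Systematic placement gives 2 geometric isomers: CN and py mutually cis (chiral); CN and py mutually trans.
One of these lacks any improper symmetry element and so occurs as an enantiomeric pair, giving 2 + 1 = 3 stereoisomers in total.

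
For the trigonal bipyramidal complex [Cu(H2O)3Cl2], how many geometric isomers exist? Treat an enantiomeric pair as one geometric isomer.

3

A trigonal bipyramid has two axial and three equatorial sites, which are chemically inequivalent.
Systematic placement gives 3 geometric isomers: Cl both axial; Cl one axial, one equatorial; Cl both equatorial.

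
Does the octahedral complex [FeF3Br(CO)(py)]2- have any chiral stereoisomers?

In an octahedral complex each vertex has one trans partner and four cis neighbours.
The distinct arrangements are (4 in all): F mer (3 arrangements); F fac (chiral).
One of these lacks any improper symmetry element and so occurs as an enantiomeric pair, giving 4 + 1 = 5 stereoisomers in total.

yes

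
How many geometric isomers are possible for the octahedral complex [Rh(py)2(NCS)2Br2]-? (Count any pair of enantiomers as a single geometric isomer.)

The distinct arrangements are (5 in all): py trans, NCS trans, Br trans; py cis, NCS cis, Br trans; py trans, NCS cis, Br cis; py cis, NCS cis, Br cis (chiral); py cis, NCS trans, Br cis.

5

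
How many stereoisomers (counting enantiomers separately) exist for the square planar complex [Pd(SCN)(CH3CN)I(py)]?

3

In a square planar complex each vertex has one trans partner and two cis neighbours.
Systematic placement gives 3 geometric isomers: (CH3CN/SCN trans, I/py trans); (CH3CN/py trans, I/SCN trans); (CH3CN/I trans, SCN/py trans).
Each arrangement has an internal mirror plane or centre of symmetry, so none is chiral.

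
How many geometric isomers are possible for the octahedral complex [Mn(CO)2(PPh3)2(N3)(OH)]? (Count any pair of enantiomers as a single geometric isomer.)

The six octahedral sites form three mutually perpendicular trans pairs.
The distinct arrangements are (6 in all): CO trans, PPh3 trans; CO trans, PPh3 cis; CO cis, PPh3 trans; CO cis, PPh3 cis (3 arrangements, 2 chiral).

6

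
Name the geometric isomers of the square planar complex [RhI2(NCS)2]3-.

cis and trans

A square has two trans pairs of vertices; adjacent vertices are cis.
There are 2 geometric isomers: I cis; I trans.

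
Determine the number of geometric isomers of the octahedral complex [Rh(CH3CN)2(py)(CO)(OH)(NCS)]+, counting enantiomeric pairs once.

9

An octahedron has six vertices in three trans pairs; every non-trans pair is cis.
Exhaustive case analysis gives 9 geometric isomers.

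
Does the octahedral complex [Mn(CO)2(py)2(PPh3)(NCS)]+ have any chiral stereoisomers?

yes

The six octahedral sites form three mutually perpendicular trans pairs.
There are 6 geometric isomers: CO trans, py trans; CO trans, py cis; CO cis, py trans; CO cis, py cis (3 arrangements, 2 chiral).
Of these, 2 lack any improper symmetry element and so occur as enantiomeric pairs, giving 6 + 2 = 8 stereoisomers in total.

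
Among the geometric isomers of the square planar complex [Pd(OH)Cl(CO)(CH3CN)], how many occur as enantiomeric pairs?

In a square planar complex each vertex has one trans partner and two cis neighbours.
The distinct arrangements are (3 in all): (CH3CN/Cl trans, CO/OH trans); (CH3CN/OH trans, CO/Cl trans); (CH3CN/CO trans, Cl/OH trans).
Each arrangement has an internal mirror plane or centre of symmetry, so none is chiral.

0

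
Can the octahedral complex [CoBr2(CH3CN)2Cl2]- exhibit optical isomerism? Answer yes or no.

yes

In an octahedral complex each vertex has one trans partner and four cis neighbours.
There are 5 geometric isomers: Br trans, CH3CN trans, Cl trans; Br trans, CH3CN cis, Cl cis; Br cis, CH3CN cis, Cl trans; Br cis, CH3CN cis, Cl cis (chiral); Br cis, CH3CN trans, Cl cis.
One of these lacks any improper symmetry element and so occurs as an enantiomeric pair, giving 5 + 1 = 6 stereoisomers in total.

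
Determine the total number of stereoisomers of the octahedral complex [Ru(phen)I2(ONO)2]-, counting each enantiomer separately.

4

Each phen is bidentate and must span two cis positions.
Systematic placement gives 3 geometric isomers: I trans, ONO cis; I cis, ONO cis (chiral); I cis, ONO trans.
One of these lacks any improper symmetry element and so occurs as an enantiomeric pair, giving 3 + 1 = 4 stereoisomers in total.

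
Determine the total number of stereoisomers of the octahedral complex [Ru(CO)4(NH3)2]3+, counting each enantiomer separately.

2

An octahedron has six vertices in three trans pairs; every non-trans pair is cis.
Systematic placement gives 2 geometric isomers: NH3 trans; NH3 cis.
Each arrangement has an internal mirror plane or centre of symmetry, so none is chiral.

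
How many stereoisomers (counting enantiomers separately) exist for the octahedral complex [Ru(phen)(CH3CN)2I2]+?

In an octahedral complex each vertex has one trans partner and four cis neighbours.
Each phen is bidentate and must span two cis positions.
Systematic placement gives 3 geometric isomers: CH3CN trans, I cis; CH3CN cis, I cis (chiral); CH3CN cis, I trans.
One of these lacks any improper symmetry element and so occurs as an enantiomeric pair, giving 3 + 1 = 4 stereoisomers in total.

4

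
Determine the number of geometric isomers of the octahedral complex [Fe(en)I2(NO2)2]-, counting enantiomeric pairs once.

An octahedron has six vertices in three trans pairs; every non-trans pair is cis.
Each en is bidentate and must span two cis positions.
Working through the distinct placements yields 3 geometric isomers: I trans, NO2 cis; I cis, NO2 cis (chiral); I cis, NO2 trans.

3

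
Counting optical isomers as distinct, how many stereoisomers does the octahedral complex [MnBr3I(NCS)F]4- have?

In an octahedral complex each vertex has one trans partner and four cis neighbours.
The distinct arrangements are (4 in all): Br mer (3 arrangements); Br fac (chiral).
One of these lacks any improper symmetry element and so occurs as an enantiomeric pair, giving 4 + 1 = 5 stereoisomers in total.

5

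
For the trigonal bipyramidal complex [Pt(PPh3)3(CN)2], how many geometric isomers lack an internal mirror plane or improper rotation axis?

0

A trigonal bipyramid has two axial and three equatorial sites, which are chemically inequivalent.
Systematic placement gives 3 geometric isomers: CN both axial; CN one axial, one equatorial; CN both equatorial.
Each arrangement has an internal mirror plane or centre of symmetry, so none is chiral.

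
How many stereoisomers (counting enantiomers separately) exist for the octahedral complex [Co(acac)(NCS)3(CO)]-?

2

Each acac is bidentate and must span two cis positions.
Working through the distinct placements yields 2 geometric isomers: NCS fac; NCS mer.
Each arrangement has an internal mirror plane or centre of symmetry, so none is chiral.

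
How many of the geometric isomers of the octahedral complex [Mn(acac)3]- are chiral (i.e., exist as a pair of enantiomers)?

An octahedron has six vertices in three trans pairs; every non-trans pair is cis.
Each acac is bidentate and must span two cis positions.
Only one geometric arrangement is possible; it has no improper symmetry element, so it exists as a pair of enantiomers (2 stereoisomers).

1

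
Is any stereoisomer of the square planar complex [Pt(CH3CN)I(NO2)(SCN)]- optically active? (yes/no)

Working through the distinct placements yields 3 geometric isomers: (CH3CN/NO2 trans, I/SCN trans); (CH3CN/SCN trans, I/NO2 trans); (CH3CN/I trans, NO2/SCN trans).
Each arrangement has an internal mirror plane or centre of symmetry, so none is chiral.

no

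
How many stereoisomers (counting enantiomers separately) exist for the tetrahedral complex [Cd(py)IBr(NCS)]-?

2

In a tetrahedral complex all four positions are equivalent and every pair of ligands is adjacent — there is no cis/trans distinction.
Only one geometric arrangement is possible; it has no improper symmetry element, so it exists as a pair of enantiomers (2 stereoisomers).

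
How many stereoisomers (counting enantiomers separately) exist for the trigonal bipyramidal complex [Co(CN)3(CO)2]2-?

Systematic placement gives 3 geometric isomers: CO both equatorial; CO one axial, one equatorial; CO both axial.
Each arrangement has an internal mirror plane or centre of symmetry, so none is chiral.

3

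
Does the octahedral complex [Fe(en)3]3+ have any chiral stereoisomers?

yes

Each en is bidentate and must span two cis positions.
Only one geometric arrangement is possible; it has no improper symmetry element, so it exists as a pair of enantiomers (2 stereoisomers).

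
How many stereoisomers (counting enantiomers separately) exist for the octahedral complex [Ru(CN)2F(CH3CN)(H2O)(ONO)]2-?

The six octahedral sites form three mutually perpendicular trans pairs.
Systematic enumeration (placing each ligand type in turn and discarding arrangements equivalent by rotation or reflection) gives 9 geometric isomers.
Of these, 6 lack any improper symmetry element and so occur as enantiomeric pairs, giving 9 + 6 = 15 stereoisomers in total.

15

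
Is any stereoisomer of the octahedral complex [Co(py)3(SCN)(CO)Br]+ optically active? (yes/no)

The distinct arrangements are (4 in all): py mer (3 arrangements); py fac (chiral).
One of these lacks any improper symmetry element and so occurs as an enantiomeric pair, giving 4 + 1 = 5 stereoisomers in total.

yes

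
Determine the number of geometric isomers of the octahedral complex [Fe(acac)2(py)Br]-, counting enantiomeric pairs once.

2

The six octahedral sites form three mutually perpendicular trans pairs.
Each acac is bidentate and must span two cis positions.
The distinct arrangements are (2 in all): py and Br mutually cis (chiral); py and Br mutually trans.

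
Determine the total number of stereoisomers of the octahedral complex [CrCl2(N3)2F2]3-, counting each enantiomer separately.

The six octahedral sites form three mutually perpendicular trans pairs.
There are 5 geometric isomers: Cl trans, N3 trans, F trans; Cl trans, N3 cis, F cis; Cl cis, N3 trans, F cis; Cl cis, N3 cis, F cis (chiral); Cl cis, N3 cis, F trans.
One of these lacks any improper symmetry element and so occurs as an enantiomeric pair, giving 5 + 1 = 6 stereoisomers in total.

6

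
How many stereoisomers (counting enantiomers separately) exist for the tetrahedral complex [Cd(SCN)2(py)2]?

In a tetrahedral complex all four positions are equivalent and every pair of ligands is adjacent — there is no cis/trans distinction.
Only one geometric arrangement is possible.

1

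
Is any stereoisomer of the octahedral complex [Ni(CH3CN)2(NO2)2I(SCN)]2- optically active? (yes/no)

yes

In an octahedral complex each vertex has one trans partner and four cis neighbours.
Working through the distinct placements yields 6 geometric isomers: CH3CN trans, NO2 cis; CH3CN trans, NO2 trans; CH3CN cis, NO2 cis (3 arrangements, 2 chiral); CH3CN cis, NO2 trans.
Of these, 2 lack any improper symmetry element and so occur as enantiomeric pairs, giving 6 + 2 = 8 stereoisomers in total.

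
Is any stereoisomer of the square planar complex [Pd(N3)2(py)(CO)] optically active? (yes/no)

no

In a square planar complex each vertex has one trans partner and two cis neighbours.
There are 2 geometric isomers: N3 cis; N3 trans.
Each arrangement has an internal mirror plane or centre of symmetry, so none is chiral.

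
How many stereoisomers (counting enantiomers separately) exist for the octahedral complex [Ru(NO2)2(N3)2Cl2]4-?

6

An octahedron has six vertices in three trans pairs; every non-trans pair is cis.
Systematic placement gives 5 geometric isomers: NO2 trans, N3 trans, Cl trans; NO2 cis, N3 cis, Cl trans; NO2 trans, N3 cis, Cl cis; NO2 cis, N3 cis, Cl cis (chiral); NO2 cis, N3 trans, Cl cis.
One of these lacks any improper symmetry element and so occurs as an enantiomeric pair, giving 5 + 1 = 6 stereoisomers in total.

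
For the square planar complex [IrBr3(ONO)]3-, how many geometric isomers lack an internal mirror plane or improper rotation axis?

0

In a square planar complex each vertex has one trans partner and two cis neighbours.
Only one geometric arrangement is possible.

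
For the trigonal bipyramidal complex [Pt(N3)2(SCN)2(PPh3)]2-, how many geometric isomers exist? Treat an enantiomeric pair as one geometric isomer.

5

In a trigonal bipyramid the two axial positions differ from the three equatorial ones.
Placing the ligands in turn and identifying arrangements related by rotation or reflection leaves 5 distinct geometric isomers.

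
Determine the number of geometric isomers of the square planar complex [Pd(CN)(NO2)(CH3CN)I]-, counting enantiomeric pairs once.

3

A square has two trans pairs of vertices; adjacent vertices are cis.
Working through the distinct placements yields 3 geometric isomers: (CH3CN/I trans, CN/NO2 trans); (CH3CN/NO2 trans, CN/I trans); (CH3CN/CN trans, I/NO2 trans).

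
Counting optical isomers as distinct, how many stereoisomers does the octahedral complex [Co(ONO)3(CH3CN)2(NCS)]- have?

3

The six octahedral sites form three mutually perpendicular trans pairs.
Systematic placement gives 3 geometric isomers: ONO mer, CH3CN trans; ONO mer, CH3CN cis; ONO fac, CH3CN cis.
Each arrangement has an internal mirror plane or centre of symmetry, so none is chiral.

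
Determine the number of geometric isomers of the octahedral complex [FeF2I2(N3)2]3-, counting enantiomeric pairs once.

5

The six octahedral sites form three mutually perpendicular trans pairs.
The distinct arrangements are (5 in all): F trans, I trans, N3 trans; F trans, I cis, N3 cis; F cis, I cis, N3 trans; F cis, I cis, N3 cis (chiral); F cis, I trans, N3 cis.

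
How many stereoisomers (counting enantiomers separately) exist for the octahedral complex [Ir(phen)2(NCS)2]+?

3

An octahedron has six vertices in three trans pairs; every non-trans pair is cis.
Each phen is bidentate and must span two cis positions.
Systematic placement gives 2 geometric isomers: NCS trans; NCS cis (chiral).
One of these lacks any improper symmetry element and so occurs as an enantiomeric pair, giving 2 + 1 = 3 stereoisomers in total.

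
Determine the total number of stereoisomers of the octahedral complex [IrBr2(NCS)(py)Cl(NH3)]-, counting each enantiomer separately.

15

An octahedron has six vertices in three trans pairs; every non-trans pair is cis.
Placing the ligands in turn and identifying arrangements related by rotation or reflection leaves 9 distinct geometric isomers.
Of these, 6 lack any improper symmetry element and so occur as enantiomeric pairs, giving 9 + 6 = 15 stereoisomers in total.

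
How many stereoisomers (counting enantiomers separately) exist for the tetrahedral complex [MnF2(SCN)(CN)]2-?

1

In a tetrahedral complex all four positions are equivalent and every pair of ligands is adjacent — there is no cis/trans distinction.
Only one geometric arrangement is possible.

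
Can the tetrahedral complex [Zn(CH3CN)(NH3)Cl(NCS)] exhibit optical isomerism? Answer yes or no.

All four vertices of a tetrahedron are equivalent and mutually adjacent, so cis/trans isomerism cannot arise.
Only one geometric arrangement is possible; it has no improper symmetry element, so it exists as a pair of enantiomers (2 stereoisomers).

yes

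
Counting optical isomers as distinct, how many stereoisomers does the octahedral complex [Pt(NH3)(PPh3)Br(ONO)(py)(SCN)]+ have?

30

An octahedron has six vertices in three trans pairs; every non-trans pair is cis.
Systematic enumeration (placing each ligand type in turn and discarding arrangements equivalent by rotation or reflection) gives 15 geometric isomers.
Of these, 15 lack any improper symmetry element and so occur as enantiomeric pairs, giving 15 + 15 = 30 stereoisomers in total.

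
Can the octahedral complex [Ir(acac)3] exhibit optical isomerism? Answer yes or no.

yes

In an octahedral complex each vertex has one trans partner and four cis neighbours.
Each acac is bidentate and must span two cis positions.
Only one geometric arrangement is possible; it has no improper symmetry element, so it exists as a pair of enantiomers (2 stereoisomers).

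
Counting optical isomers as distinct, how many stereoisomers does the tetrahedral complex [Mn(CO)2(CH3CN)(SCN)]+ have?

1

In a tetrahedral complex all four positions are equivalent and every pair of ligands is adjacent — there is no cis/trans distinction.
Only one geometric arrangement is possible.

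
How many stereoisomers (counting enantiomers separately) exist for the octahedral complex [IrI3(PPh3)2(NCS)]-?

The six octahedral sites form three mutually perpendicular trans pairs.
There are 3 geometric isomers: I mer, PPh3 trans; I mer, PPh3 cis; I fac, PPh3 cis.
Each arrangement has an internal mirror plane or centre of symmetry, so none is chiral.

3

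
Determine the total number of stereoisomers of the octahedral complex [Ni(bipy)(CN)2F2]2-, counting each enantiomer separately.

The six octahedral sites form three mutually perpendicular trans pairs.
Each bipy is bidentate and must span two cis positions.
There are 3 geometric isomers: CN trans, F cis; CN cis, F cis (chiral); CN cis, F trans.
One of these lacks any improper symmetry element and so occurs as an enantiomeric pair, giving 3 + 1 = 4 stereoisomers in total.

4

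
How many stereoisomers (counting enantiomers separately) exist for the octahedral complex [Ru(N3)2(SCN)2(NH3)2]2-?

In an octahedral complex each vertex has one trans partner and four cis neighbours.
Systematic placement gives 5 geometric isomers: N3 trans, SCN trans, NH3 trans; N3 trans, SCN cis, NH3 cis; N3 cis, SCN trans, NH3 cis; N3 cis, SCN cis, NH3 cis (chiral); N3 cis, SCN cis, NH3 trans.
One of these lacks any improper symmetry element and so occurs as an enantiomeric pair, giving 5 + 1 = 6 stereoisomers in total.

6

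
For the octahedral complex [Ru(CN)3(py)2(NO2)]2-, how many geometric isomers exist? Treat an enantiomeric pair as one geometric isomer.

The distinct arrangements are (3 in all): CN mer, py trans; CN mer, py cis; CN fac, py cis.

3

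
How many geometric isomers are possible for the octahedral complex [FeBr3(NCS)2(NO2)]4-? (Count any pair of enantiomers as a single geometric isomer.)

3

The distinct arrangements are (3 in all): Br mer, NCS cis; Br mer, NCS trans; Br fac, NCS cis.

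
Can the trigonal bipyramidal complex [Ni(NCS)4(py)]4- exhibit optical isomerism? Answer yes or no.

The distinct arrangements are (2 in all): py equatorial; py axial.
Each arrangement has an internal mirror plane or centre of symmetry, so none is chiral.

no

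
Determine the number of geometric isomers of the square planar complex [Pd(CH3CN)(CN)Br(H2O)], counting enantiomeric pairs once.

A square has two trans pairs of vertices; adjacent vertices are cis.
Systematic placement gives 3 geometric isomers: (Br/CN trans, CH3CN/H2O trans); (Br/H2O trans, CH3CN/CN trans); (Br/CH3CN trans, CN/H2O trans).

3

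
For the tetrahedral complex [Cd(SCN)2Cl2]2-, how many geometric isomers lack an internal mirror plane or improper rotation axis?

0

In a tetrahedral complex all four positions are equivalent and every pair of ligands is adjacent — there is no cis/trans distinction.
Only one geometric arrangement is possible.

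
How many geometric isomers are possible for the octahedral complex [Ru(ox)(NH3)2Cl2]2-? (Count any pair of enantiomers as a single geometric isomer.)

3

The six octahedral sites form three mutually perpendicular trans pairs.
Each ox is bidentate and must span two cis positions.
There are 3 geometric isomers: NH3 cis, Cl trans; NH3 cis, Cl cis (chiral); NH3 trans, Cl cis.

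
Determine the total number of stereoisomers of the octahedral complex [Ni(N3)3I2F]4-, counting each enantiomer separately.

3

The six octahedral sites form three mutually perpendicular trans pairs.
The distinct arrangements are (3 in all): N3 mer, I cis; N3 mer, I trans; N3 fac, I cis.
Each arrangement has an internal mirror plane or centre of symmetry, so none is chiral.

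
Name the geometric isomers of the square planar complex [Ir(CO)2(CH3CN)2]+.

cis and trans

In a square planar complex each vertex has one trans partner and two cis neighbours.
Systematic placement gives 2 geometric isomers: CO cis; CO trans.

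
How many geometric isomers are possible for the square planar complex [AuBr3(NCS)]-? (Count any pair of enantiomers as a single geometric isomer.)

Only one geometric arrangement is possible.

1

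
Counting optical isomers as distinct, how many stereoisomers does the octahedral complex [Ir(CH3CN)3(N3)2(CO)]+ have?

3

An octahedron has six vertices in three trans pairs; every non-trans pair is cis.
There are 3 geometric isomers: CH3CN mer, N3 trans; CH3CN mer, N3 cis; CH3CN fac, N3 cis.
Each arrangement has an internal mirror plane or centre of symmetry, so none is chiral.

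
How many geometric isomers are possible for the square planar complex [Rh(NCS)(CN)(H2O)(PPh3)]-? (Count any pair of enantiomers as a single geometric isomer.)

3

A square has two trans pairs of vertices; adjacent vertices are cis.
Working through the distinct placements yields 3 geometric isomers: (CN/NCS trans, H2O/PPh3 trans); (CN/PPh3 trans, H2O/NCS trans); (CN/H2O trans, NCS/PPh3 trans).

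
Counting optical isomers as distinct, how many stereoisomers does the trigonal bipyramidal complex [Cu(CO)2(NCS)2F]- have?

6

A trigonal bipyramid has two axial and three equatorial sites, which are chemically inequivalent.
Placing the ligands in turn and identifying arrangements related by rotation or reflection leaves 5 distinct geometric isomers.
One of these lacks any improper symmetry element and so occurs as an enantiomeric pair, giving 5 + 1 = 6 stereoisomers in total.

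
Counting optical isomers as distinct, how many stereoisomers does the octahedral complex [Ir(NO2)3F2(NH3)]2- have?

3

An octahedron has six vertices in three trans pairs; every non-trans pair is cis.
There are 3 geometric isomers: NO2 mer, F trans; NO2 mer, F cis; NO2 fac, F cis.
Each arrangement has an internal mirror plane or centre of symmetry, so none is chiral.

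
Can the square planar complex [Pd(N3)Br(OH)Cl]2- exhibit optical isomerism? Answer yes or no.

no

A square has two trans pairs of vertices; adjacent vertices are cis.
Working through the distinct placements yields 3 geometric isomers: (Br/N3 trans, Cl/OH trans); (Br/OH trans, Cl/N3 trans); (Br/Cl trans, N3/OH trans).
Each arrangement has an internal mirror plane or centre of symmetry, so none is chiral.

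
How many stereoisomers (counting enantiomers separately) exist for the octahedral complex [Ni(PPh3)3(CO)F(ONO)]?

The six octahedral sites form three mutually perpendicular trans pairs.
There are 4 geometric isomers: PPh3 mer (3 arrangements); PPh3 fac (chiral).
One of these lacks any improper symmetry element and so occurs as an enantiomeric pair, giving 4 + 1 = 5 stereoisomers in total.

5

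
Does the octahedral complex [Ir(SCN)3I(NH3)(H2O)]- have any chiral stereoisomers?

An octahedron has six vertices in three trans pairs; every non-trans pair is cis.
The distinct arrangements are (4 in all): SCN mer (3 arrangements); SCN fac (chiral).
One of these lacks any improper symmetry element and so occurs as an enantiomeric pair, giving 4 + 1 = 5 stereoisomers in total.

yes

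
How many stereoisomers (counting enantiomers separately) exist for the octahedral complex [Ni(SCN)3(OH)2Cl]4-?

The six octahedral sites form three mutually perpendicular trans pairs.
Working through the distinct placements yields 3 geometric isomers: SCN mer, OH cis; SCN mer, OH trans; SCN fac, OH cis.
Each arrangement has an internal mirror plane or centre of symmetry, so none is chiral.

3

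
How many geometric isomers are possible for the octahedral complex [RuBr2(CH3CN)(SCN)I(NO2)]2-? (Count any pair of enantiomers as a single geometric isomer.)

9

In an octahedral complex each vertex has one trans partner and four cis neighbours.
Exhaustive case analysis gives 9 geometric isomers.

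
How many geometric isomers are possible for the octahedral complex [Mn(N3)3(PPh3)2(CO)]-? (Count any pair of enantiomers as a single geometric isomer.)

3

The six octahedral sites form three mutually perpendicular trans pairs.
The distinct arrangements are (3 in all): N3 mer, PPh3 trans; N3 fac, PPh3 cis; N3 mer, PPh3 cis.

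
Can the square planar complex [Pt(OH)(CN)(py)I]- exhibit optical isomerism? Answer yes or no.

Systematic placement gives 3 geometric isomers: (CN/OH trans, I/py trans); (CN/py trans, I/OH trans); (CN/I trans, OH/py trans).
Each arrangement has an internal mirror plane or centre of symmetry, so none is chiral.

no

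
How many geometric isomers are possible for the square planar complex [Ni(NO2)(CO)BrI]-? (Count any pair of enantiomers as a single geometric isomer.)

3

There are 3 geometric isomers: (Br/I trans, CO/NO2 trans); (Br/NO2 trans, CO/I trans); (Br/CO trans, I/NO2 trans).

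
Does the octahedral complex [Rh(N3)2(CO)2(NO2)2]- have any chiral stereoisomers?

yes

Working through the distinct placements yields 5 geometric isomers: N3 trans, CO trans, NO2 trans; N3 cis, CO trans, NO2 cis; N3 cis, CO cis, NO2 trans; N3 cis, CO cis, NO2 cis (chiral); N3 trans, CO cis, NO2 cis.
One of these lacks any improper symmetry element and so occurs as an enantiomeric pair, giving 5 + 1 = 6 stereoisomers in total.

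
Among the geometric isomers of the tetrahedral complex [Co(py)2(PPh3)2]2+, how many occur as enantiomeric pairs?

0

Only one geometric arrangement is possible.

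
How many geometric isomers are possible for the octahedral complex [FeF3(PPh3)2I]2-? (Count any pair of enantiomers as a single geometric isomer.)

3

The six octahedral sites form three mutually perpendicular trans pairs.
Working through the distinct placements yields 3 geometric isomers: F mer, PPh3 trans; F mer, PPh3 cis; F fac, PPh3 cis.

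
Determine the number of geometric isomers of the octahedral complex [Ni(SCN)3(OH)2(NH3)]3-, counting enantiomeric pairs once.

The six octahedral sites form three mutually perpendicular trans pairs.
Systematic placement gives 3 geometric isomers: SCN mer, OH cis; SCN mer, OH trans; SCN fac, OH cis.

3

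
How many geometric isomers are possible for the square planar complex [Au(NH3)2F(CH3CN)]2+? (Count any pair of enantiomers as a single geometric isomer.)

2

Working through the distinct placements yields 2 geometric isomers: NH3 cis; NH3 trans.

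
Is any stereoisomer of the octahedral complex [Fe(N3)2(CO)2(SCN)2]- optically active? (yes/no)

In an octahedral complex each vertex has one trans partner and four cis neighbours.
There are 5 geometric isomers: N3 trans, CO trans, SCN trans; N3 cis, CO trans, SCN cis; N3 cis, CO cis, SCN trans; N3 cis, CO cis, SCN cis (chiral); N3 trans, CO cis, SCN cis.
One of these lacks any improper symmetry element and so occurs as an enantiomeric pair, giving 5 + 1 = 6 stereoisomers in total.

yes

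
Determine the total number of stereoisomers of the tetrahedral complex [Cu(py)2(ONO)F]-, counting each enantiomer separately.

Only one geometric arrangement is possible.

1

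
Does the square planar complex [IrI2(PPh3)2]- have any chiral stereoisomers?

There are 2 geometric isomers: I cis; I trans.
Each arrangement has an internal mirror plane or centre of symmetry, so none is chiral.

no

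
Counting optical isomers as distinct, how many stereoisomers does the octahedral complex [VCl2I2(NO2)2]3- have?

6

An octahedron has six vertices in three trans pairs; every non-trans pair is cis.
Systematic placement gives 5 geometric isomers: Cl trans, I trans, NO2 trans; Cl trans, I cis, NO2 cis; Cl cis, I cis, NO2 trans; Cl cis, I cis, NO2 cis (chiral); Cl cis, I trans, NO2 cis.
One of these lacks any improper symmetry element and so occurs as an enantiomeric pair, giving 5 + 1 = 6 stereoisomers in total.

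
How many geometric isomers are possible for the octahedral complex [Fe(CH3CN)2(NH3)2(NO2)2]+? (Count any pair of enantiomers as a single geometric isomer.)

5

In an octahedral complex each vertex has one trans partner and four cis neighbours.
Systematic placement gives 5 geometric isomers: CH3CN trans, NH3 trans, NO2 trans; CH3CN trans, NH3 cis, NO2 cis; CH3CN cis, NH3 cis, NO2 trans; CH3CN cis, NH3 cis, NO2 cis (chiral); CH3CN cis, NH3 trans, NO2 cis.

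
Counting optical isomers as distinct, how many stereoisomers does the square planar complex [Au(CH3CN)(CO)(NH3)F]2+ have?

3

A square has two trans pairs of vertices; adjacent vertices are cis.
Systematic placement gives 3 geometric isomers: (CH3CN/F trans, CO/NH3 trans); (CH3CN/NH3 trans, CO/F trans); (CH3CN/CO trans, F/NH3 trans).
Each arrangement has an internal mirror plane or centre of symmetry, so none is chiral.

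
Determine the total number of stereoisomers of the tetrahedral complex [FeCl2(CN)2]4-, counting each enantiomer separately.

Only one geometric arrangement is possible.

1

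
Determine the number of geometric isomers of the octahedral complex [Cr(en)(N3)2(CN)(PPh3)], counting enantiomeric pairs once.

4

Each en is bidentate and must span two cis positions.
Systematic placement gives 4 geometric isomers: N3 cis (3 arrangements, 2 chiral); N3 trans.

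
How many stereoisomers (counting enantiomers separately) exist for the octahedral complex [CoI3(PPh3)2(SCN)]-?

The six octahedral sites form three mutually perpendicular trans pairs.
Working through the distinct placements yields 3 geometric isomers: I mer, PPh3 cis; I mer, PPh3 trans; I fac, PPh3 cis.
Each arrangement has an internal mirror plane or centre of symmetry, so none is chiral.

3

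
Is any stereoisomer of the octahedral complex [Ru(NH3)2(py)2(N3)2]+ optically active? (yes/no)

Working through the distinct placements yields 5 geometric isomers: NH3 trans, py trans, N3 trans; NH3 cis, py cis, N3 trans; NH3 cis, py trans, N3 cis; NH3 cis, py cis, N3 cis (chiral); NH3 trans, py cis, N3 cis.
One of these lacks any improper symmetry element and so occurs as an enantiomeric pair, giving 5 + 1 = 6 stereoisomers in total.

yes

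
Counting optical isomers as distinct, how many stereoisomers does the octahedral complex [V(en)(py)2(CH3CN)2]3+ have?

The six octahedral sites form three mutually perpendicular trans pairs.
Each en is bidentate and must span two cis positions.
Working through the distinct placements yields 3 geometric isomers: py cis, CH3CN trans; py trans, CH3CN cis; py cis, CH3CN cis (chiral).
One of these lacks any improper symmetry element and so occurs as an enantiomeric pair, giving 3 + 1 = 4 stereoisomers in total.

4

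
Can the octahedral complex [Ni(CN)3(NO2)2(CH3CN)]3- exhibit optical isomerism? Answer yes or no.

no

An octahedron has six vertices in three trans pairs; every non-trans pair is cis.
Systematic placement gives 3 geometric isomers: CN mer, NO2 trans; CN fac, NO2 cis; CN mer, NO2 cis.
Each arrangement has an internal mirror plane or centre of symmetry, so none is chiral.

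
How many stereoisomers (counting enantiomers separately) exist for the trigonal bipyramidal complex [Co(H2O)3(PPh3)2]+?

In a trigonal bipyramid the two axial positions differ from the three equatorial ones.
The distinct arrangements are (3 in all): PPh3 both equatorial; PPh3 one axial, one equatorial; PPh3 both axial.
Each arrangement has an internal mirror plane or centre of symmetry, so none is chiral.

3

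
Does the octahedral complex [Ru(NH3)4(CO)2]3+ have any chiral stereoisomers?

no

Working through the distinct placements yields 2 geometric isomers: CO trans; CO cis.
Each arrangement has an internal mirror plane or centre of symmetry, so none is chiral.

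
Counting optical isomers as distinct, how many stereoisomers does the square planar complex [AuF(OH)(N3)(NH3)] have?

A square has two trans pairs of vertices; adjacent vertices are cis.
The distinct arrangements are (3 in all): (F/NH3 trans, N3/OH trans); (F/OH trans, N3/NH3 trans); (F/N3 trans, NH3/OH trans).
Each arrangement has an internal mirror plane or centre of symmetry, so none is chiral.

3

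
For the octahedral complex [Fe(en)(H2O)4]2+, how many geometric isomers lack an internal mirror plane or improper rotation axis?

Each en is bidentate and must span two cis positions.
Only one geometric arrangement is possible.

0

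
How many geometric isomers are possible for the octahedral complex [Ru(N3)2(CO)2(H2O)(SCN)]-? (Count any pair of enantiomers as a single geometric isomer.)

6

In an octahedral complex each vertex has one trans partner and four cis neighbours.
Working through the distinct placements yields 6 geometric isomers: N3 cis, CO trans; N3 trans, CO trans; N3 cis, CO cis (3 arrangements, 2 chiral); N3 trans, CO cis.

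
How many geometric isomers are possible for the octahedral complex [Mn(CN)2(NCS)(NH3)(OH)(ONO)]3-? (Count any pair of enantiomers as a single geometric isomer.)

9

The six octahedral sites form three mutually perpendicular trans pairs.
Placing the ligands in turn and identifying arrangements related by rotation or reflection leaves 9 distinct geometric isomers.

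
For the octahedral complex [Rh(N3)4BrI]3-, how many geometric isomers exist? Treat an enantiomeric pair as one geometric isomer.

2

In an octahedral complex each vertex has one trans partner and four cis neighbours.
The distinct arrangements are (2 in all): Br and I mutually trans; Br and I mutually cis.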